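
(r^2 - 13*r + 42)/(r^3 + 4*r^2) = (r^2 - 13*r + 42)/(r^2*(r + 4))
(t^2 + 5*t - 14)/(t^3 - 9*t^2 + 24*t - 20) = (t + 7)/(t^2 - 7*t + 10)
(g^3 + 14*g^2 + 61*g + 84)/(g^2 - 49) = (g^2 + 7*g + 12)/(g - 7)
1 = 1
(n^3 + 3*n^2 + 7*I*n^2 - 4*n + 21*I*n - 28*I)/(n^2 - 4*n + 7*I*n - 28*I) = (n^2 + 3*n - 4)/(n - 4)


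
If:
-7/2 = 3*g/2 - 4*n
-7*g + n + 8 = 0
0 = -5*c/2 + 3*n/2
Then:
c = 219/265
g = 71/53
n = 73/53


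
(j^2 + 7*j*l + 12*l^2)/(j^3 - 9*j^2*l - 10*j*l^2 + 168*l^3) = (j + 3*l)/(j^2 - 13*j*l + 42*l^2)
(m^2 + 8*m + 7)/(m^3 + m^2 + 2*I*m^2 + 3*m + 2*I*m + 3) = (m + 7)/(m^2 + 2*I*m + 3)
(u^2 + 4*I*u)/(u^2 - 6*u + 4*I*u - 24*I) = u/(u - 6)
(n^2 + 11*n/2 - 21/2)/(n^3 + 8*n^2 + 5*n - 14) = (n - 3/2)/(n^2 + n - 2)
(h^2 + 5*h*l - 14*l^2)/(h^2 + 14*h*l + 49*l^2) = (h - 2*l)/(h + 7*l)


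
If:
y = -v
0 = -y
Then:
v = 0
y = 0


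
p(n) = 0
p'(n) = 0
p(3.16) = 0.00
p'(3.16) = 0.00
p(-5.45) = 0.00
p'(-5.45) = 0.00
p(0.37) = 0.00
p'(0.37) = 0.00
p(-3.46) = 0.00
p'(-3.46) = 0.00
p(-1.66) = 0.00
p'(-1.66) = 0.00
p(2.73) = 0.00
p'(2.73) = 0.00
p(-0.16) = 0.00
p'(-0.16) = 0.00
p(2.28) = 0.00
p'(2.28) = 0.00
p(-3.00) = 0.00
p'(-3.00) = 0.00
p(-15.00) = 0.00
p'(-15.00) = 0.00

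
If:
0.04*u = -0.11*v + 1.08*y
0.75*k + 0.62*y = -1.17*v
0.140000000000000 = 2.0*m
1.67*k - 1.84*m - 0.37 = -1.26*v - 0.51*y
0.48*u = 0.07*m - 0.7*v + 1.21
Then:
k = 0.59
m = 0.07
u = 3.14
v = -0.42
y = 0.07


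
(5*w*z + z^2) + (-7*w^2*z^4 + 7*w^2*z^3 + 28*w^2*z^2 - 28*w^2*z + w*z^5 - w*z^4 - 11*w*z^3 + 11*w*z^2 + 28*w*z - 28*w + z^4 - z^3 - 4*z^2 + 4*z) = -7*w^2*z^4 + 7*w^2*z^3 + 28*w^2*z^2 - 28*w^2*z + w*z^5 - w*z^4 - 11*w*z^3 + 11*w*z^2 + 33*w*z - 28*w + z^4 - z^3 - 3*z^2 + 4*z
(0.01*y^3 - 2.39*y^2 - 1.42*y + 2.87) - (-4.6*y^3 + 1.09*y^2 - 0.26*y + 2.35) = 4.61*y^3 - 3.48*y^2 - 1.16*y + 0.52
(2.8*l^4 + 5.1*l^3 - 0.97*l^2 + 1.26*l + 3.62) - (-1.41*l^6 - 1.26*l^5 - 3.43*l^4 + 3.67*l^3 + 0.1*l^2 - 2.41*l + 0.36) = 1.41*l^6 + 1.26*l^5 + 6.23*l^4 + 1.43*l^3 - 1.07*l^2 + 3.67*l + 3.26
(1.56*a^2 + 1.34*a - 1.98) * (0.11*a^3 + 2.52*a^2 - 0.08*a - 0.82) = 0.1716*a^5 + 4.0786*a^4 + 3.0342*a^3 - 6.376*a^2 - 0.9404*a + 1.6236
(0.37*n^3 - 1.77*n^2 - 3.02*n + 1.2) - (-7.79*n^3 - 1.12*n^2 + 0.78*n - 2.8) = 8.16*n^3 - 0.65*n^2 - 3.8*n + 4.0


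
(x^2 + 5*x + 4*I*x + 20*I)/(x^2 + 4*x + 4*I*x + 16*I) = (x + 5)/(x + 4)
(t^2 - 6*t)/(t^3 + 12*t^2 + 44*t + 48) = t*(t - 6)/(t^3 + 12*t^2 + 44*t + 48)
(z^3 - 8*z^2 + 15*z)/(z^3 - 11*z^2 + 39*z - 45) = z/(z - 3)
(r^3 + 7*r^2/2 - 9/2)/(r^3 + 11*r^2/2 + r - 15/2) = (r + 3)/(r + 5)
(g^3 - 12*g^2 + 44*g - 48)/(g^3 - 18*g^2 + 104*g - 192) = (g - 2)/(g - 8)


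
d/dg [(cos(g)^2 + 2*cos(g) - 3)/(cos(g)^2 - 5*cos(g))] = (7*sin(g) + 15*sin(g)/cos(g)^2 - 6*tan(g))/(cos(g) - 5)^2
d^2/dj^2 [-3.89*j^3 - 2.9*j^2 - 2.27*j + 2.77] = -23.34*j - 5.8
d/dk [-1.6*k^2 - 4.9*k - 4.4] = -3.2*k - 4.9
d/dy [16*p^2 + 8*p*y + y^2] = 8*p + 2*y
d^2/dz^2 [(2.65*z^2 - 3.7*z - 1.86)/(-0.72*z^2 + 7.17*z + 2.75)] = (-23.52456*z^3 - 25.6966559999999*z^2 - 13.6563839999999*z + 12.615958)/(0.373248*z^6 - 11.150784*z^5 + 106.766424*z^4 - 283.422213*z^3 - 407.788425*z^2 - 162.669375*z - 20.796875)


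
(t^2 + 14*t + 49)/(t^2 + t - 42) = (t + 7)/(t - 6)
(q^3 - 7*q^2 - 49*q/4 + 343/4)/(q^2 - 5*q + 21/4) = (2*q^2 - 7*q - 49)/(2*q - 3)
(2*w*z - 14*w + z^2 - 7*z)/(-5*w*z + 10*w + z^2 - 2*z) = (-2*w*z + 14*w - z^2 + 7*z)/(5*w*z - 10*w - z^2 + 2*z)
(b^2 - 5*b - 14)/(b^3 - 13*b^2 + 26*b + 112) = 1/(b - 8)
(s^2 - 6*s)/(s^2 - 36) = s/(s + 6)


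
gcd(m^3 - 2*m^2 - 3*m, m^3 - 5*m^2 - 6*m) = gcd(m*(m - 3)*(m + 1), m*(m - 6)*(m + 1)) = m^2 + m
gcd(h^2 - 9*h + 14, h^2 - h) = 1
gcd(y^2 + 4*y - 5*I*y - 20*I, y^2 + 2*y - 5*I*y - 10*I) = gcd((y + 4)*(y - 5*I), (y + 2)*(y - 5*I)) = y - 5*I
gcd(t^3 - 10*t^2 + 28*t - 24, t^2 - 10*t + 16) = t - 2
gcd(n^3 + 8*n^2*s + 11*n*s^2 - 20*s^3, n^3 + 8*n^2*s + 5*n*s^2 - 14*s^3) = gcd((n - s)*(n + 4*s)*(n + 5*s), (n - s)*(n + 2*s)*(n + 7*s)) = -n + s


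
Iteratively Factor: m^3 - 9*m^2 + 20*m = (m - 5)*(m^2 - 4*m) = (m - 5)*(m - 4)*(m)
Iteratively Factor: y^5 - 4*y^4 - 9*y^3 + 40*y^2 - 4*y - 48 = (y - 2)*(y^4 - 2*y^3 - 13*y^2 + 14*y + 24) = (y - 4)*(y - 2)*(y^3 + 2*y^2 - 5*y - 6) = (y - 4)*(y - 2)*(y + 3)*(y^2 - y - 2) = (y - 4)*(y - 2)*(y + 1)*(y + 3)*(y - 2)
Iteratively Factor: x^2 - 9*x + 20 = (x - 5)*(x - 4)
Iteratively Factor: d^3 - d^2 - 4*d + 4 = (d + 2)*(d^2 - 3*d + 2) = (d - 1)*(d + 2)*(d - 2)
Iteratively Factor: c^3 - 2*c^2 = (c - 2)*(c^2) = c*(c - 2)*(c)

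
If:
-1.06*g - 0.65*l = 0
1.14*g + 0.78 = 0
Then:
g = -0.68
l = 1.12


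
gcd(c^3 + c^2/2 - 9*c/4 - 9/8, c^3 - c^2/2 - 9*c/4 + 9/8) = c^2 - 9/4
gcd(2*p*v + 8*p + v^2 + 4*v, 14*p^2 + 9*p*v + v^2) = 2*p + v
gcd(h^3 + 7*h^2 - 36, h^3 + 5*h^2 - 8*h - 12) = h^2 + 4*h - 12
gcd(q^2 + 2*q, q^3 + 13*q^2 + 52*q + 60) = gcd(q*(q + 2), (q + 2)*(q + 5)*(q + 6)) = q + 2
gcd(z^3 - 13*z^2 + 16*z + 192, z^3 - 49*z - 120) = z^2 - 5*z - 24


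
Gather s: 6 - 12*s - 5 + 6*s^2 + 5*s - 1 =6*s^2 - 7*s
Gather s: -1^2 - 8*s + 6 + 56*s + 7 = 48*s + 12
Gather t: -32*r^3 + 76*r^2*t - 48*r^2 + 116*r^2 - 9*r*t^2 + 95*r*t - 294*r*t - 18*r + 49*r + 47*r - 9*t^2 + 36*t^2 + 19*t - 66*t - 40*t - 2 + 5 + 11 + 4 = -32*r^3 + 68*r^2 + 78*r + t^2*(27 - 9*r) + t*(76*r^2 - 199*r - 87) + 18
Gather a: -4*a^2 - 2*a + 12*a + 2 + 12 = -4*a^2 + 10*a + 14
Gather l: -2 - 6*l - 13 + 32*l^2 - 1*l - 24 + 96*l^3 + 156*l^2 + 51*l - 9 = 96*l^3 + 188*l^2 + 44*l - 48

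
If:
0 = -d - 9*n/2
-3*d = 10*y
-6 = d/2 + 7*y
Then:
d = 15/4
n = -5/6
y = -9/8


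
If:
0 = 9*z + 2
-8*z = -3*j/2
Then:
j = -32/27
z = -2/9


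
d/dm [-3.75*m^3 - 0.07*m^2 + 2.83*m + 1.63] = -11.25*m^2 - 0.14*m + 2.83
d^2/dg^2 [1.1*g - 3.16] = 0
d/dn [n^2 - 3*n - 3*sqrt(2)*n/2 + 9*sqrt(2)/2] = 2*n - 3 - 3*sqrt(2)/2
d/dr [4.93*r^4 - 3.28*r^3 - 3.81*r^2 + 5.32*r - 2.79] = 19.72*r^3 - 9.84*r^2 - 7.62*r + 5.32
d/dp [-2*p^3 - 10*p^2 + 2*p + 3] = -6*p^2 - 20*p + 2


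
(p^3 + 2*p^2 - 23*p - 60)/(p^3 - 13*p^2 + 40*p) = (p^2 + 7*p + 12)/(p*(p - 8))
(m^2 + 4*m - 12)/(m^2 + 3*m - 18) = (m - 2)/(m - 3)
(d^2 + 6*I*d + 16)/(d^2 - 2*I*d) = (d + 8*I)/d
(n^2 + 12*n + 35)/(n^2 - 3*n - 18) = (n^2 + 12*n + 35)/(n^2 - 3*n - 18)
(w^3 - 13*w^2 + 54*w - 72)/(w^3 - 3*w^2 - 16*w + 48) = (w - 6)/(w + 4)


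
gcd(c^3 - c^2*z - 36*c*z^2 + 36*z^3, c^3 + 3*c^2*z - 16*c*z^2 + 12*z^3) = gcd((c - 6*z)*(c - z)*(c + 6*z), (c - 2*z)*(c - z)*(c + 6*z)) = -c^2 - 5*c*z + 6*z^2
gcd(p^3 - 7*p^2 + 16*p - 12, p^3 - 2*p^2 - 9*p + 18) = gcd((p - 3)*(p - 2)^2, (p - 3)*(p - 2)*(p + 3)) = p^2 - 5*p + 6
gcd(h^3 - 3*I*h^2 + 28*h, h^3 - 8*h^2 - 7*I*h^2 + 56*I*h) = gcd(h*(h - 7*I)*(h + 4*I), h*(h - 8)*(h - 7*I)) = h^2 - 7*I*h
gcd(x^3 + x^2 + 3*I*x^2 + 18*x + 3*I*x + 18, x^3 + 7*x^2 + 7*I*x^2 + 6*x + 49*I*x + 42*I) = x + 1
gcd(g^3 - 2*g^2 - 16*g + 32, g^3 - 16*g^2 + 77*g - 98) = g - 2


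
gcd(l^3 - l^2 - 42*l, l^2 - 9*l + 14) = l - 7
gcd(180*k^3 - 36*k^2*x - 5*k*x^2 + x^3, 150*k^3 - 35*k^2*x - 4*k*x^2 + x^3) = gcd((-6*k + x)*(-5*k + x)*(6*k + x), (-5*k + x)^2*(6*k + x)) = -30*k^2 + k*x + x^2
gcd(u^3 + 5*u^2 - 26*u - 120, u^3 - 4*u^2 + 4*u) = 1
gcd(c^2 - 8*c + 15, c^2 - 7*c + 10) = c - 5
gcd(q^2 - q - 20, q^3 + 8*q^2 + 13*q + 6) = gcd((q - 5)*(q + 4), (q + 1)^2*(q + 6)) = 1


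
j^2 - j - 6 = (j - 3)*(j + 2)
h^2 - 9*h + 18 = (h - 6)*(h - 3)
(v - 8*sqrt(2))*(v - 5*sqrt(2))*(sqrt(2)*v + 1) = sqrt(2)*v^3 - 25*v^2 + 67*sqrt(2)*v + 80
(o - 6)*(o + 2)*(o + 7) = o^3 + 3*o^2 - 40*o - 84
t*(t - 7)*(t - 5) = t^3 - 12*t^2 + 35*t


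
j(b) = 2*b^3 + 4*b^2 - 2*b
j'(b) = 6*b^2 + 8*b - 2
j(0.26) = -0.21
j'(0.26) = 0.49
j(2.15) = 34.07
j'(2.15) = 42.94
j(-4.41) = -84.92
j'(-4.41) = 79.41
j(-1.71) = 5.12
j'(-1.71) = 1.86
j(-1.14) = 4.52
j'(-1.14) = -3.32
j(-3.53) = -31.07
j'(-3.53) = 44.53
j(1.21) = 6.98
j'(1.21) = 16.46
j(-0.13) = 0.32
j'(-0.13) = -2.94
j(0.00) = 0.00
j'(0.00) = -2.00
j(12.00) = 4008.00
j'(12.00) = 958.00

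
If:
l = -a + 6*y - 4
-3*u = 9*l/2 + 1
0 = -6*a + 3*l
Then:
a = 2*y - 4/3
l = 4*y - 8/3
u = 11/3 - 6*y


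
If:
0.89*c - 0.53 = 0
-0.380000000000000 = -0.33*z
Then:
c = 0.60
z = 1.15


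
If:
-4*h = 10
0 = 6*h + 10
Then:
No Solution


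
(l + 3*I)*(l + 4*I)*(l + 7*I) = l^3 + 14*I*l^2 - 61*l - 84*I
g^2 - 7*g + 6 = (g - 6)*(g - 1)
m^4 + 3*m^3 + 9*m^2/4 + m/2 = m*(m + 1/2)^2*(m + 2)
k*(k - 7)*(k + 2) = k^3 - 5*k^2 - 14*k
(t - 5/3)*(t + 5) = t^2 + 10*t/3 - 25/3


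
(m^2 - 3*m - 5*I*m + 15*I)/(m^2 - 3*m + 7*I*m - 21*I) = (m - 5*I)/(m + 7*I)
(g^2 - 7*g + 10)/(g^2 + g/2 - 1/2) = 2*(g^2 - 7*g + 10)/(2*g^2 + g - 1)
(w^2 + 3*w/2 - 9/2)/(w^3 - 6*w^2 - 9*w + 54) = (w - 3/2)/(w^2 - 9*w + 18)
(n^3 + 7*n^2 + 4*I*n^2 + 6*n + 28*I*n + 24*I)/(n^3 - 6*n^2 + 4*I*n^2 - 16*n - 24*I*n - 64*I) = (n^2 + 7*n + 6)/(n^2 - 6*n - 16)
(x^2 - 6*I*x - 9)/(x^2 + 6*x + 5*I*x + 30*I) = (x^2 - 6*I*x - 9)/(x^2 + x*(6 + 5*I) + 30*I)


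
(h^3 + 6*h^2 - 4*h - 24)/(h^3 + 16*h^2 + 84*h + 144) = (h^2 - 4)/(h^2 + 10*h + 24)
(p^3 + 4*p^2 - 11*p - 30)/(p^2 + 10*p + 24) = (p^3 + 4*p^2 - 11*p - 30)/(p^2 + 10*p + 24)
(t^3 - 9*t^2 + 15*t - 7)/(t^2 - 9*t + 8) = (t^2 - 8*t + 7)/(t - 8)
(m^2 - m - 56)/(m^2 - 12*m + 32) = (m + 7)/(m - 4)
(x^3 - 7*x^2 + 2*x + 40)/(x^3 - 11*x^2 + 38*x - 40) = (x + 2)/(x - 2)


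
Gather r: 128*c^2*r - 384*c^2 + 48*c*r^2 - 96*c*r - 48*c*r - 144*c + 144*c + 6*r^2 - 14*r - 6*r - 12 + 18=-384*c^2 + r^2*(48*c + 6) + r*(128*c^2 - 144*c - 20) + 6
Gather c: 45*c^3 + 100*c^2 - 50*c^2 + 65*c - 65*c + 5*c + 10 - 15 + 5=45*c^3 + 50*c^2 + 5*c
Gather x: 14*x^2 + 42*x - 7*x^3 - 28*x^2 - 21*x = -7*x^3 - 14*x^2 + 21*x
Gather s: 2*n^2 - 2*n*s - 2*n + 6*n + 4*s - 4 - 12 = 2*n^2 + 4*n + s*(4 - 2*n) - 16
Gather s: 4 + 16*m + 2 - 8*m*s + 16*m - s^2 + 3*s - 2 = 32*m - s^2 + s*(3 - 8*m) + 4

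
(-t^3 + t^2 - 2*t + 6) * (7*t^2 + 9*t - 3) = -7*t^5 - 2*t^4 - 2*t^3 + 21*t^2 + 60*t - 18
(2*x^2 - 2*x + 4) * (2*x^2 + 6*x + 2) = 4*x^4 + 8*x^3 + 20*x + 8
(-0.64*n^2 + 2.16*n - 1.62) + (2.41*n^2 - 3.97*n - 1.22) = 1.77*n^2 - 1.81*n - 2.84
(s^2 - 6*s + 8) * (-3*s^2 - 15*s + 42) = -3*s^4 + 3*s^3 + 108*s^2 - 372*s + 336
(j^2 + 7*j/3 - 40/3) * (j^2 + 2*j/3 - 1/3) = j^4 + 3*j^3 - 109*j^2/9 - 29*j/3 + 40/9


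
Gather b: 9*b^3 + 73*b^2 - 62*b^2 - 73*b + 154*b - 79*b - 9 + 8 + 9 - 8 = 9*b^3 + 11*b^2 + 2*b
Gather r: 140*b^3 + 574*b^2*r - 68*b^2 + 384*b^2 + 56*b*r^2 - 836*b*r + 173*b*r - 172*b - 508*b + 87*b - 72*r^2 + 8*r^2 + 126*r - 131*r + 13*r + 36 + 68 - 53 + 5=140*b^3 + 316*b^2 - 593*b + r^2*(56*b - 64) + r*(574*b^2 - 663*b + 8) + 56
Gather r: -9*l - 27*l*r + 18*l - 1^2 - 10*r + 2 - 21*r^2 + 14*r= 9*l - 21*r^2 + r*(4 - 27*l) + 1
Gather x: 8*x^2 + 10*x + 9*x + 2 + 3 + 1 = 8*x^2 + 19*x + 6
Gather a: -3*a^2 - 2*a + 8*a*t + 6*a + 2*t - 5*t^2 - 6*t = -3*a^2 + a*(8*t + 4) - 5*t^2 - 4*t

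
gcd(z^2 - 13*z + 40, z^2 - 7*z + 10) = z - 5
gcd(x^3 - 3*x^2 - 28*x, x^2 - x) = x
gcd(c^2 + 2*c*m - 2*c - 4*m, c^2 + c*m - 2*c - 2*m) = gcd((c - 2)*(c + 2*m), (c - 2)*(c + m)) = c - 2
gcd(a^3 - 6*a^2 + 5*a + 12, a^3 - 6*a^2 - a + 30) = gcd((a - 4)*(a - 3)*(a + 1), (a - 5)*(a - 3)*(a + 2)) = a - 3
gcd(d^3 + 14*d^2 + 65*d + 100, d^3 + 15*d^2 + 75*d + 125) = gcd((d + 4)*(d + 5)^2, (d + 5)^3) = d^2 + 10*d + 25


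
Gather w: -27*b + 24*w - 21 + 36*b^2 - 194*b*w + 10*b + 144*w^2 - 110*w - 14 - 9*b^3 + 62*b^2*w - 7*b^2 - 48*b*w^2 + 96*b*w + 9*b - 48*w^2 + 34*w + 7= -9*b^3 + 29*b^2 - 8*b + w^2*(96 - 48*b) + w*(62*b^2 - 98*b - 52) - 28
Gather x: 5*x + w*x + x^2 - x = x^2 + x*(w + 4)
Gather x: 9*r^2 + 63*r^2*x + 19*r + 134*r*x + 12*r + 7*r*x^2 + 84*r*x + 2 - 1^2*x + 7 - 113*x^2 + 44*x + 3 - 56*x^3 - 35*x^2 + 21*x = 9*r^2 + 31*r - 56*x^3 + x^2*(7*r - 148) + x*(63*r^2 + 218*r + 64) + 12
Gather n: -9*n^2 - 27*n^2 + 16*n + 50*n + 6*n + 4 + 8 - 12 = -36*n^2 + 72*n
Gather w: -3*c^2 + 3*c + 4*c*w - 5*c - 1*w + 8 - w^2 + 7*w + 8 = -3*c^2 - 2*c - w^2 + w*(4*c + 6) + 16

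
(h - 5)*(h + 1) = h^2 - 4*h - 5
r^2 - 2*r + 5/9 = (r - 5/3)*(r - 1/3)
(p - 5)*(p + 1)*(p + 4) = p^3 - 21*p - 20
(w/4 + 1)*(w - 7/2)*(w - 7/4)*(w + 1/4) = w^4/4 - w^3/4 - 243*w^2/64 + 665*w/128 + 49/32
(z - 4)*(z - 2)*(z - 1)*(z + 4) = z^4 - 3*z^3 - 14*z^2 + 48*z - 32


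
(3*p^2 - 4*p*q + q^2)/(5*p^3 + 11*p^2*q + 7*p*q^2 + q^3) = (3*p^2 - 4*p*q + q^2)/(5*p^3 + 11*p^2*q + 7*p*q^2 + q^3)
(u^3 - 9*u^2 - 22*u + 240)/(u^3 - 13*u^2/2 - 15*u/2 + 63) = 2*(u^2 - 3*u - 40)/(2*u^2 - u - 21)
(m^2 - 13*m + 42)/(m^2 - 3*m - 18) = (m - 7)/(m + 3)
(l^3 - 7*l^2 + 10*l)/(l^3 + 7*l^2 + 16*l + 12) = l*(l^2 - 7*l + 10)/(l^3 + 7*l^2 + 16*l + 12)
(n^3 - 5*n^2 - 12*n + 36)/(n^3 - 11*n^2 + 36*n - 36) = (n + 3)/(n - 3)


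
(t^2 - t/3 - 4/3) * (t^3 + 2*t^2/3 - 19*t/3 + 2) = t^5 + t^4/3 - 71*t^3/9 + 29*t^2/9 + 70*t/9 - 8/3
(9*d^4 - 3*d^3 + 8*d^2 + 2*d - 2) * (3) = 27*d^4 - 9*d^3 + 24*d^2 + 6*d - 6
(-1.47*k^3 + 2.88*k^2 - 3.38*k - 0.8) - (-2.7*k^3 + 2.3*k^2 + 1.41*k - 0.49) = 1.23*k^3 + 0.58*k^2 - 4.79*k - 0.31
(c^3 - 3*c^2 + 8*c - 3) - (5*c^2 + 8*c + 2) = c^3 - 8*c^2 - 5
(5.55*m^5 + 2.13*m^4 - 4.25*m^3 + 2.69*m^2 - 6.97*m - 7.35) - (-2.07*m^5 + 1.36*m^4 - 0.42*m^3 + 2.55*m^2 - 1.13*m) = 7.62*m^5 + 0.77*m^4 - 3.83*m^3 + 0.14*m^2 - 5.84*m - 7.35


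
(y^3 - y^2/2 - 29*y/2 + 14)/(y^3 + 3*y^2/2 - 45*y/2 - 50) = (2*y^2 - 9*y + 7)/(2*y^2 - 5*y - 25)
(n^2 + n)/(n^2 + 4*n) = (n + 1)/(n + 4)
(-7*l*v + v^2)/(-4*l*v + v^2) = (7*l - v)/(4*l - v)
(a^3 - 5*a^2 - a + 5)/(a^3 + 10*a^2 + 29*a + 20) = (a^2 - 6*a + 5)/(a^2 + 9*a + 20)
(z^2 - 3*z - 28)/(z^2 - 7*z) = (z + 4)/z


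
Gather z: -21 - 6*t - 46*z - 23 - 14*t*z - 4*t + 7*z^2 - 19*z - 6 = -10*t + 7*z^2 + z*(-14*t - 65) - 50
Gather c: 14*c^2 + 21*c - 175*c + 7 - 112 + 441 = 14*c^2 - 154*c + 336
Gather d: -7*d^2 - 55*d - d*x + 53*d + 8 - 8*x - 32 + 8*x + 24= -7*d^2 + d*(-x - 2)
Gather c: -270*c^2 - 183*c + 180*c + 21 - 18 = -270*c^2 - 3*c + 3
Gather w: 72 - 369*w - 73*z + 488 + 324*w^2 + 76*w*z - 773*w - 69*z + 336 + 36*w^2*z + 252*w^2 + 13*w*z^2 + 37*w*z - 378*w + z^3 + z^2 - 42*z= w^2*(36*z + 576) + w*(13*z^2 + 113*z - 1520) + z^3 + z^2 - 184*z + 896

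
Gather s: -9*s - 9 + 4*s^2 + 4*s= 4*s^2 - 5*s - 9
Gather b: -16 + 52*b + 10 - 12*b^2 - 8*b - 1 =-12*b^2 + 44*b - 7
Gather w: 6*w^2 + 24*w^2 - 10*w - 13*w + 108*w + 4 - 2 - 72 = 30*w^2 + 85*w - 70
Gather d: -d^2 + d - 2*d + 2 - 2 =-d^2 - d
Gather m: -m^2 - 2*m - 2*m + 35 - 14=-m^2 - 4*m + 21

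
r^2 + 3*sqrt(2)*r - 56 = (r - 4*sqrt(2))*(r + 7*sqrt(2))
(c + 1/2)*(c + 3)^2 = c^3 + 13*c^2/2 + 12*c + 9/2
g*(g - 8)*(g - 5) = g^3 - 13*g^2 + 40*g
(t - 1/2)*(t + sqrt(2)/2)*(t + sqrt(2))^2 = t^4 - t^3/2 + 5*sqrt(2)*t^3/2 - 5*sqrt(2)*t^2/4 + 4*t^2 - 2*t + sqrt(2)*t - sqrt(2)/2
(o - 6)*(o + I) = o^2 - 6*o + I*o - 6*I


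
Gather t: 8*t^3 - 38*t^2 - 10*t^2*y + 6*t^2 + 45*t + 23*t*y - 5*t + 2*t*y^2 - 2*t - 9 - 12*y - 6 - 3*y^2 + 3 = 8*t^3 + t^2*(-10*y - 32) + t*(2*y^2 + 23*y + 38) - 3*y^2 - 12*y - 12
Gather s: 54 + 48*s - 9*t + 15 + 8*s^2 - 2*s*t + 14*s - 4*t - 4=8*s^2 + s*(62 - 2*t) - 13*t + 65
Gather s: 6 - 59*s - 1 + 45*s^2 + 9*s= 45*s^2 - 50*s + 5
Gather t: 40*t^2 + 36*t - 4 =40*t^2 + 36*t - 4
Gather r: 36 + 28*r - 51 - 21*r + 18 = 7*r + 3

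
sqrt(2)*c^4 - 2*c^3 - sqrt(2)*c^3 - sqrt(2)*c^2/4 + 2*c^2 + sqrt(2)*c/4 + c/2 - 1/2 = (c - 1)*(c - 1/2)*(c - sqrt(2))*(sqrt(2)*c + sqrt(2)/2)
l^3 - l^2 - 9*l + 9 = (l - 3)*(l - 1)*(l + 3)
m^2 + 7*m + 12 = (m + 3)*(m + 4)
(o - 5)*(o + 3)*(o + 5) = o^3 + 3*o^2 - 25*o - 75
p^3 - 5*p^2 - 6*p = p*(p - 6)*(p + 1)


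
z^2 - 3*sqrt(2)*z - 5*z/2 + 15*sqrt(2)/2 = (z - 5/2)*(z - 3*sqrt(2))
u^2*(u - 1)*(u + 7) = u^4 + 6*u^3 - 7*u^2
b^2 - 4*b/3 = b*(b - 4/3)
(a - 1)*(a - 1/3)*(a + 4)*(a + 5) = a^4 + 23*a^3/3 + 25*a^2/3 - 71*a/3 + 20/3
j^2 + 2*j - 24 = (j - 4)*(j + 6)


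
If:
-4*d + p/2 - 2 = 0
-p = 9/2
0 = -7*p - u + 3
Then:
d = -17/16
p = -9/2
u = 69/2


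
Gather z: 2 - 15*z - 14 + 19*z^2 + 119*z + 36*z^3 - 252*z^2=36*z^3 - 233*z^2 + 104*z - 12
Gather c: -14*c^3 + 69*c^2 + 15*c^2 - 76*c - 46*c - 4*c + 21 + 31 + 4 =-14*c^3 + 84*c^2 - 126*c + 56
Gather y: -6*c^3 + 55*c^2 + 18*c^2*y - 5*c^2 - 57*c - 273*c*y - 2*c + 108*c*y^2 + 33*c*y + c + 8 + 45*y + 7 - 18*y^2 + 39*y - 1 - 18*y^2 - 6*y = -6*c^3 + 50*c^2 - 58*c + y^2*(108*c - 36) + y*(18*c^2 - 240*c + 78) + 14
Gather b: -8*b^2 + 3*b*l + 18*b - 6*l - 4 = -8*b^2 + b*(3*l + 18) - 6*l - 4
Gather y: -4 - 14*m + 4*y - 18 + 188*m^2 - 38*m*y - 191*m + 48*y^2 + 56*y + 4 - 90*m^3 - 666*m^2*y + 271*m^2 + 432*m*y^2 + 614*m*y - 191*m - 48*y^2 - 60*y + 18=-90*m^3 + 459*m^2 + 432*m*y^2 - 396*m + y*(-666*m^2 + 576*m)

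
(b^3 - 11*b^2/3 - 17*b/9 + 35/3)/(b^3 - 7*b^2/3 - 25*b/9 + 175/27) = 3*(b - 3)/(3*b - 5)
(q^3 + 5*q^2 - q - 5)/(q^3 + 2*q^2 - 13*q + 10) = (q + 1)/(q - 2)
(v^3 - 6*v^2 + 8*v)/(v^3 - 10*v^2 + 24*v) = (v - 2)/(v - 6)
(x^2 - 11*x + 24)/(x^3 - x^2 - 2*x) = (-x^2 + 11*x - 24)/(x*(-x^2 + x + 2))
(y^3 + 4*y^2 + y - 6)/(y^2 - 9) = (y^2 + y - 2)/(y - 3)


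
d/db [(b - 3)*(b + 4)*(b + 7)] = 3*b^2 + 16*b - 5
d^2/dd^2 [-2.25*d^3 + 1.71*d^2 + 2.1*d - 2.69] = 3.42 - 13.5*d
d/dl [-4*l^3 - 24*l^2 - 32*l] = -12*l^2 - 48*l - 32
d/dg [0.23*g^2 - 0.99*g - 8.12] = 0.46*g - 0.99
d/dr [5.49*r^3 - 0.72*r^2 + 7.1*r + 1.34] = 16.47*r^2 - 1.44*r + 7.1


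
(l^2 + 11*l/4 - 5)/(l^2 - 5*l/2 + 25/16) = 4*(l + 4)/(4*l - 5)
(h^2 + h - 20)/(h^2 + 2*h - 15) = (h - 4)/(h - 3)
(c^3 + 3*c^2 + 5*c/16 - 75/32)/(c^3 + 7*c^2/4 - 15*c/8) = (c + 5/4)/c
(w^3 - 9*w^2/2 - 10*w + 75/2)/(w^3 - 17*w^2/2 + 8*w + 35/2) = (w^2 - 2*w - 15)/(w^2 - 6*w - 7)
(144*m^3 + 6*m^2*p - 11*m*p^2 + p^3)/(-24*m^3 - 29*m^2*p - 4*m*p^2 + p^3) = (-6*m + p)/(m + p)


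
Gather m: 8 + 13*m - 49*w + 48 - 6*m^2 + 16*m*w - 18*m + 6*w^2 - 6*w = -6*m^2 + m*(16*w - 5) + 6*w^2 - 55*w + 56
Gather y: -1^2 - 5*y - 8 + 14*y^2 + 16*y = 14*y^2 + 11*y - 9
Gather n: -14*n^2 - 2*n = -14*n^2 - 2*n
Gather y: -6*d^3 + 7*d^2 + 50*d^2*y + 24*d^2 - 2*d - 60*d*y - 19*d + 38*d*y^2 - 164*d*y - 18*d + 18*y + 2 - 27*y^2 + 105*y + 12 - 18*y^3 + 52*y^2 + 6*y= -6*d^3 + 31*d^2 - 39*d - 18*y^3 + y^2*(38*d + 25) + y*(50*d^2 - 224*d + 129) + 14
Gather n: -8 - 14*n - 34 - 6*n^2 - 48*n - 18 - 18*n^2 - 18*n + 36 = -24*n^2 - 80*n - 24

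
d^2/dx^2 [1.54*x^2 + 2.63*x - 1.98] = 3.08000000000000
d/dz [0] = 0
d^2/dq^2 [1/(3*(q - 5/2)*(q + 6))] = 4*(4*(q + 6)^2 + 2*(q + 6)*(2*q - 5) + (2*q - 5)^2)/(3*(q + 6)^3*(2*q - 5)^3)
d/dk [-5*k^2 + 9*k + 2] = 9 - 10*k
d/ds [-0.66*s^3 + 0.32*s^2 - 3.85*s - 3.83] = -1.98*s^2 + 0.64*s - 3.85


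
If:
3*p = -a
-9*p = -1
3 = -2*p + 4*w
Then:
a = -1/3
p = 1/9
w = 29/36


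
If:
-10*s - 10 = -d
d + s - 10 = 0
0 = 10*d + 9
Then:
No Solution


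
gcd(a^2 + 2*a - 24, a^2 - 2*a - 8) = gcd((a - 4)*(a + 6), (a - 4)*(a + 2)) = a - 4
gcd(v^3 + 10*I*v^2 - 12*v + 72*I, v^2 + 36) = v + 6*I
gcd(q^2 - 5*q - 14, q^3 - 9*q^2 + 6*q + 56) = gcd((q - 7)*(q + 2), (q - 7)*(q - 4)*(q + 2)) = q^2 - 5*q - 14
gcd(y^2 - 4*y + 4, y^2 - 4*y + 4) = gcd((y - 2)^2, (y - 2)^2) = y^2 - 4*y + 4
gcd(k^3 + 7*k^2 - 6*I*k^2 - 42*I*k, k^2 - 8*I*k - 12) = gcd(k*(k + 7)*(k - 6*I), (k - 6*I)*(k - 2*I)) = k - 6*I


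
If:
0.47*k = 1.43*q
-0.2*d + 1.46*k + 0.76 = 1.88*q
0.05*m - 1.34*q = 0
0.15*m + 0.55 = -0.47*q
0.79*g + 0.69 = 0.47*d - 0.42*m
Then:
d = 2.23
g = 2.20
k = -0.37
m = -3.28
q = -0.12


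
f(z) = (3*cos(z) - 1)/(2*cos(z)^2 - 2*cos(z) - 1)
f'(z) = (4*sin(z)*cos(z) - 2*sin(z))*(3*cos(z) - 1)/(2*cos(z)^2 - 2*cos(z) - 1)^2 - 3*sin(z)/(2*cos(z)^2 - 2*cos(z) - 1) = (6*cos(z)^2 - 4*cos(z) + 5)*sin(z)/(2*cos(z) - cos(2*z))^2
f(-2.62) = -1.61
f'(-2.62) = -1.29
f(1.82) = 4.52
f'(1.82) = 41.51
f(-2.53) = -1.75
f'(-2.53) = -1.80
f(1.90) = 13.64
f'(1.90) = 314.11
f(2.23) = -2.91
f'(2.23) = 8.06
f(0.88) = -0.62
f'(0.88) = 1.76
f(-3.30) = -1.35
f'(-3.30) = 0.27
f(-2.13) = -4.15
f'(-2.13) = -19.19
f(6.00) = -1.75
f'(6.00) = -1.61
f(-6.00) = -1.75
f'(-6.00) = 1.61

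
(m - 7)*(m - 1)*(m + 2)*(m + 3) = m^4 - 3*m^3 - 27*m^2 - 13*m + 42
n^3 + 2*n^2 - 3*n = n*(n - 1)*(n + 3)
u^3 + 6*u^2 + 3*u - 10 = (u - 1)*(u + 2)*(u + 5)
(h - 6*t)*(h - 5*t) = h^2 - 11*h*t + 30*t^2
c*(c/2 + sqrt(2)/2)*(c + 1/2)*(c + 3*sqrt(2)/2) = c^4/2 + c^3/4 + 5*sqrt(2)*c^3/4 + 5*sqrt(2)*c^2/8 + 3*c^2/2 + 3*c/4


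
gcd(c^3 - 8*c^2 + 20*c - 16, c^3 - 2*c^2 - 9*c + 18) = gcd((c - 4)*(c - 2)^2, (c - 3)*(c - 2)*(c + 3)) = c - 2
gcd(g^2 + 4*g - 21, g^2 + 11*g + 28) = g + 7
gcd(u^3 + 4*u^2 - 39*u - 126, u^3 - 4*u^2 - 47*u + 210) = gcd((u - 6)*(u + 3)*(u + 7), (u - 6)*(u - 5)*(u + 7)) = u^2 + u - 42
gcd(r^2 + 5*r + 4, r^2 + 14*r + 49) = 1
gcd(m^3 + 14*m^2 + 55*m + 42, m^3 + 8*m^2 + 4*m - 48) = m + 6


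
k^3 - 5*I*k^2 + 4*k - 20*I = (k - 5*I)*(k - 2*I)*(k + 2*I)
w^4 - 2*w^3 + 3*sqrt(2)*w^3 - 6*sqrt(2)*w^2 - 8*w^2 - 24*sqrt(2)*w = w*(w - 4)*(w + 2)*(w + 3*sqrt(2))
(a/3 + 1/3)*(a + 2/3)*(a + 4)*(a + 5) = a^4/3 + 32*a^3/9 + 107*a^2/9 + 118*a/9 + 40/9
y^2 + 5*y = y*(y + 5)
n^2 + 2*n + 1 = (n + 1)^2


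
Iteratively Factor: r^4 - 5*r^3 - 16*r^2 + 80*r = (r + 4)*(r^3 - 9*r^2 + 20*r) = (r - 5)*(r + 4)*(r^2 - 4*r) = (r - 5)*(r - 4)*(r + 4)*(r)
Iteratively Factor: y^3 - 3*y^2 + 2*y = (y - 1)*(y^2 - 2*y) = (y - 2)*(y - 1)*(y)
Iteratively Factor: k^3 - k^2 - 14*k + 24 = (k - 3)*(k^2 + 2*k - 8) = (k - 3)*(k + 4)*(k - 2)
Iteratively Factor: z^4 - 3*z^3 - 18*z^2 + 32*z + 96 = (z + 3)*(z^3 - 6*z^2 + 32) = (z - 4)*(z + 3)*(z^2 - 2*z - 8) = (z - 4)*(z + 2)*(z + 3)*(z - 4)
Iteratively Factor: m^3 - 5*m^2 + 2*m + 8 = (m + 1)*(m^2 - 6*m + 8) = (m - 2)*(m + 1)*(m - 4)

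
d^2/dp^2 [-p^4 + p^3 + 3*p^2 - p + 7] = -12*p^2 + 6*p + 6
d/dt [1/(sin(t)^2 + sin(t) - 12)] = -(2*sin(t) + 1)*cos(t)/(sin(t)^2 + sin(t) - 12)^2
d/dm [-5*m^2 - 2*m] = -10*m - 2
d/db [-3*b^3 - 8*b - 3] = -9*b^2 - 8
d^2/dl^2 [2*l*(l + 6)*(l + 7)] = 12*l + 52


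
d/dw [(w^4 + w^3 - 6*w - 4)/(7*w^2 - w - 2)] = 2*(7*w^5 + 2*w^4 - 5*w^3 + 18*w^2 + 28*w + 4)/(49*w^4 - 14*w^3 - 27*w^2 + 4*w + 4)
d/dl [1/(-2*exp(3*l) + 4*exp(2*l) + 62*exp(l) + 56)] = (3*exp(2*l) - 4*exp(l) - 31)*exp(l)/(2*(-exp(3*l) + 2*exp(2*l) + 31*exp(l) + 28)^2)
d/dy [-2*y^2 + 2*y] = 2 - 4*y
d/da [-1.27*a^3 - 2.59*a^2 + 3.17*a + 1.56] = -3.81*a^2 - 5.18*a + 3.17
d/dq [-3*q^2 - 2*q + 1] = -6*q - 2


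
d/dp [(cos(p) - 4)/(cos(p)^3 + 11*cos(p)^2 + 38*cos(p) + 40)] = (-173*cos(p) - cos(2*p) + cos(3*p) - 385)*sin(p)/(2*(cos(p)^3 + 11*cos(p)^2 + 38*cos(p) + 40)^2)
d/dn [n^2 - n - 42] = 2*n - 1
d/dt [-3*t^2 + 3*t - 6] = 3 - 6*t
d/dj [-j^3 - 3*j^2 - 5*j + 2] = -3*j^2 - 6*j - 5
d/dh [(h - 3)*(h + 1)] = 2*h - 2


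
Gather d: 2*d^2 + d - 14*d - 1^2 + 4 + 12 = 2*d^2 - 13*d + 15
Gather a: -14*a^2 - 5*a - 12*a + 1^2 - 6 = -14*a^2 - 17*a - 5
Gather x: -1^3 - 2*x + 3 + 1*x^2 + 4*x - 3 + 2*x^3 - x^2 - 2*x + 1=2*x^3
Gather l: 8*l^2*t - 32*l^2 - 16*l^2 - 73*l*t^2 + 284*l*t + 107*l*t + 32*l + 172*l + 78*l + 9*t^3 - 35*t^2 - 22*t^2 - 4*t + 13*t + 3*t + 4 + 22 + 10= l^2*(8*t - 48) + l*(-73*t^2 + 391*t + 282) + 9*t^3 - 57*t^2 + 12*t + 36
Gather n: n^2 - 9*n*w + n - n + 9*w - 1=n^2 - 9*n*w + 9*w - 1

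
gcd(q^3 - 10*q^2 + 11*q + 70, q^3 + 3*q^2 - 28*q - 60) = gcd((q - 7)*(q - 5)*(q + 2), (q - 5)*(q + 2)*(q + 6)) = q^2 - 3*q - 10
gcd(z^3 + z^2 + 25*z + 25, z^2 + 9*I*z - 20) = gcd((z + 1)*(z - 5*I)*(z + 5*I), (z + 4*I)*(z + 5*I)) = z + 5*I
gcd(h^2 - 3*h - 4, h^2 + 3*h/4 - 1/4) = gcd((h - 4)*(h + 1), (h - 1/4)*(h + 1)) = h + 1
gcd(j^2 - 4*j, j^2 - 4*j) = j^2 - 4*j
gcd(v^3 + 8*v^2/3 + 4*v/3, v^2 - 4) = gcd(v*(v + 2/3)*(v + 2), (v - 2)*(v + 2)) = v + 2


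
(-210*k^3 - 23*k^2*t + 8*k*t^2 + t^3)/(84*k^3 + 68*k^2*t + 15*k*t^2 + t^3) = (-5*k + t)/(2*k + t)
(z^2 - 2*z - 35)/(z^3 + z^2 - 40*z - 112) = (z + 5)/(z^2 + 8*z + 16)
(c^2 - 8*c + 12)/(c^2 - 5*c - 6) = (c - 2)/(c + 1)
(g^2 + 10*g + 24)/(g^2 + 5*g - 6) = (g + 4)/(g - 1)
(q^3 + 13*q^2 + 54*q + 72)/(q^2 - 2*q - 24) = (q^2 + 9*q + 18)/(q - 6)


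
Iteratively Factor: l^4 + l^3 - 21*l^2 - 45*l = (l + 3)*(l^3 - 2*l^2 - 15*l) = l*(l + 3)*(l^2 - 2*l - 15) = l*(l - 5)*(l + 3)*(l + 3)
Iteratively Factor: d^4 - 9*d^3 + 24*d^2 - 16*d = (d)*(d^3 - 9*d^2 + 24*d - 16) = d*(d - 4)*(d^2 - 5*d + 4) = d*(d - 4)^2*(d - 1)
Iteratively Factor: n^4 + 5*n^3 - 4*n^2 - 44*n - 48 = (n - 3)*(n^3 + 8*n^2 + 20*n + 16) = (n - 3)*(n + 2)*(n^2 + 6*n + 8) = (n - 3)*(n + 2)*(n + 4)*(n + 2)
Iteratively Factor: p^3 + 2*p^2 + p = (p + 1)*(p^2 + p) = (p + 1)^2*(p)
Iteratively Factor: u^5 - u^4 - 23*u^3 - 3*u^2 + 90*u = (u + 3)*(u^4 - 4*u^3 - 11*u^2 + 30*u) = (u - 5)*(u + 3)*(u^3 + u^2 - 6*u) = (u - 5)*(u + 3)^2*(u^2 - 2*u) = (u - 5)*(u - 2)*(u + 3)^2*(u)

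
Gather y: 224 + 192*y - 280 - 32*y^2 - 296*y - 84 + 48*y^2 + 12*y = 16*y^2 - 92*y - 140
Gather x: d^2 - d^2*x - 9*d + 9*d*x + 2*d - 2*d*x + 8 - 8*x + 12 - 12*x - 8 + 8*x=d^2 - 7*d + x*(-d^2 + 7*d - 12) + 12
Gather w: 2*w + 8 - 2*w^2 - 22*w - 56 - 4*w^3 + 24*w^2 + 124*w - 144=-4*w^3 + 22*w^2 + 104*w - 192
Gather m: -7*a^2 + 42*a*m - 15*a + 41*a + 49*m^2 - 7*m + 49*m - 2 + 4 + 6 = -7*a^2 + 26*a + 49*m^2 + m*(42*a + 42) + 8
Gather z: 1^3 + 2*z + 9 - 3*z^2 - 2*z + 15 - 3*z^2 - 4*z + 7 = -6*z^2 - 4*z + 32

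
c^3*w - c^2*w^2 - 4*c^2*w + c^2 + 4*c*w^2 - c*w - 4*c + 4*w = (c - 4)*(c - w)*(c*w + 1)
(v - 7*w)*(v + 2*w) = v^2 - 5*v*w - 14*w^2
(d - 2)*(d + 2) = d^2 - 4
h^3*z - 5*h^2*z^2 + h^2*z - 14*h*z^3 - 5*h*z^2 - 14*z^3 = (h - 7*z)*(h + 2*z)*(h*z + z)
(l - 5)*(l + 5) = l^2 - 25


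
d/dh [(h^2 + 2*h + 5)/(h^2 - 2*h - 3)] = 4*(-h^2 - 4*h + 1)/(h^4 - 4*h^3 - 2*h^2 + 12*h + 9)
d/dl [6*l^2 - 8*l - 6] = 12*l - 8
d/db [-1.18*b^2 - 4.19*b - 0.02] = -2.36*b - 4.19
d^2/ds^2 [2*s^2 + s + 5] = 4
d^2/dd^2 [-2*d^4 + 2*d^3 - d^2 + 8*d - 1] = -24*d^2 + 12*d - 2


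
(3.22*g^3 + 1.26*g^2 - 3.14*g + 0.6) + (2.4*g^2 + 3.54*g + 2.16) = 3.22*g^3 + 3.66*g^2 + 0.4*g + 2.76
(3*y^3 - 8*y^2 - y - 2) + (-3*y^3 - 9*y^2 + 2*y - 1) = -17*y^2 + y - 3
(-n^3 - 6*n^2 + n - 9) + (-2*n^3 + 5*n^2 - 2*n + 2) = -3*n^3 - n^2 - n - 7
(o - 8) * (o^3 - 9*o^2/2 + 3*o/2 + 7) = o^4 - 25*o^3/2 + 75*o^2/2 - 5*o - 56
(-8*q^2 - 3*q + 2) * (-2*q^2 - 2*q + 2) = 16*q^4 + 22*q^3 - 14*q^2 - 10*q + 4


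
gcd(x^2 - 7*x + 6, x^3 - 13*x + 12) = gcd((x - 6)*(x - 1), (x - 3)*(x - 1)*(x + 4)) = x - 1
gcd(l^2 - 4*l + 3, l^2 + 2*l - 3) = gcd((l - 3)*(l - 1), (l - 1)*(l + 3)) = l - 1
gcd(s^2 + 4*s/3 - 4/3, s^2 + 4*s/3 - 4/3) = s^2 + 4*s/3 - 4/3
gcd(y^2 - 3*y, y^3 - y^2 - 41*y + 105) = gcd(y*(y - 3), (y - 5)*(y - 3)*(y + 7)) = y - 3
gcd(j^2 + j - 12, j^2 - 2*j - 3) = j - 3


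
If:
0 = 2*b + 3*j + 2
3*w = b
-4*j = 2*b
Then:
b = -4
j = 2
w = -4/3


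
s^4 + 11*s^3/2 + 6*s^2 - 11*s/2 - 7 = (s - 1)*(s + 1)*(s + 2)*(s + 7/2)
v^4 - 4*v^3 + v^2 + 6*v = v*(v - 3)*(v - 2)*(v + 1)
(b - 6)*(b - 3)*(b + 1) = b^3 - 8*b^2 + 9*b + 18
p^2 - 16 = (p - 4)*(p + 4)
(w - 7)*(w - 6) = w^2 - 13*w + 42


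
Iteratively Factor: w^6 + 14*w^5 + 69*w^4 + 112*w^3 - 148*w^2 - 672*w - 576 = (w + 4)*(w^5 + 10*w^4 + 29*w^3 - 4*w^2 - 132*w - 144) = (w + 3)*(w + 4)*(w^4 + 7*w^3 + 8*w^2 - 28*w - 48) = (w + 3)^2*(w + 4)*(w^3 + 4*w^2 - 4*w - 16) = (w - 2)*(w + 3)^2*(w + 4)*(w^2 + 6*w + 8) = (w - 2)*(w + 3)^2*(w + 4)^2*(w + 2)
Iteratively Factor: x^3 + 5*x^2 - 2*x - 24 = (x + 3)*(x^2 + 2*x - 8) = (x - 2)*(x + 3)*(x + 4)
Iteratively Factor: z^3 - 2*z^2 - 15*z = (z - 5)*(z^2 + 3*z) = z*(z - 5)*(z + 3)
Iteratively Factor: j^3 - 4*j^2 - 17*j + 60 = (j - 3)*(j^2 - j - 20) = (j - 5)*(j - 3)*(j + 4)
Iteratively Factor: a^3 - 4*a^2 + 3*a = (a - 3)*(a^2 - a) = a*(a - 3)*(a - 1)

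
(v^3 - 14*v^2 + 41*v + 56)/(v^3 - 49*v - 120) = (v^2 - 6*v - 7)/(v^2 + 8*v + 15)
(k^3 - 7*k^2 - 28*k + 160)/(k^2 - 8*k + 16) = (k^2 - 3*k - 40)/(k - 4)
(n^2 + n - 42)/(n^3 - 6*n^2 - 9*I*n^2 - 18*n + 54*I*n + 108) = (n + 7)/(n^2 - 9*I*n - 18)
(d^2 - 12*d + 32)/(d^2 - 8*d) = (d - 4)/d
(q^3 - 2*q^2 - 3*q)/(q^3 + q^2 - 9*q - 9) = q/(q + 3)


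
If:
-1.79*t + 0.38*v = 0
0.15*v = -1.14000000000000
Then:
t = -1.61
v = -7.60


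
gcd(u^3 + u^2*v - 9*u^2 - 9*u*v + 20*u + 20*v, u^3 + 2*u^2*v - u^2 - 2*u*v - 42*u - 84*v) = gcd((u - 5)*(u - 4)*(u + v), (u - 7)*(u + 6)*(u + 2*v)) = 1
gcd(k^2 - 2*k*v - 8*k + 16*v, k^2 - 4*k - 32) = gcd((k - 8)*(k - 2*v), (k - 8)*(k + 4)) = k - 8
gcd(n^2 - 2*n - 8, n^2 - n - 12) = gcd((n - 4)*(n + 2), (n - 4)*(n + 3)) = n - 4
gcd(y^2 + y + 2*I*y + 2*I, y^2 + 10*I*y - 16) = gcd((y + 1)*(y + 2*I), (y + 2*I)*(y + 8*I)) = y + 2*I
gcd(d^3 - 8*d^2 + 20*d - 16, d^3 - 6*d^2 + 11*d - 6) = d - 2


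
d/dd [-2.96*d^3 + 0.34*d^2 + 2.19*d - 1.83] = -8.88*d^2 + 0.68*d + 2.19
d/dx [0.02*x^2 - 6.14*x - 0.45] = 0.04*x - 6.14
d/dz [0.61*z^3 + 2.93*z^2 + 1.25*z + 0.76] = 1.83*z^2 + 5.86*z + 1.25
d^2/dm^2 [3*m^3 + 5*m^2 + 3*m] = 18*m + 10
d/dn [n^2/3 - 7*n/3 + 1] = 2*n/3 - 7/3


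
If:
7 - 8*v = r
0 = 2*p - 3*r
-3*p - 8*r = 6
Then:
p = -18/25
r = -12/25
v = 187/200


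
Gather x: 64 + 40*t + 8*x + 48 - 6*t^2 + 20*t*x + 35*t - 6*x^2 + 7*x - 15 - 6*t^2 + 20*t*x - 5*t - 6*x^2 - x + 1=-12*t^2 + 70*t - 12*x^2 + x*(40*t + 14) + 98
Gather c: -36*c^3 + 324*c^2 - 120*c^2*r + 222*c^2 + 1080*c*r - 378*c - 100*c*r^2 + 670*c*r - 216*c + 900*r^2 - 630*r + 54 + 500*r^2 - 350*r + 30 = -36*c^3 + c^2*(546 - 120*r) + c*(-100*r^2 + 1750*r - 594) + 1400*r^2 - 980*r + 84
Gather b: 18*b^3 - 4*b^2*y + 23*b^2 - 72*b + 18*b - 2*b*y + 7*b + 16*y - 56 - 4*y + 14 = 18*b^3 + b^2*(23 - 4*y) + b*(-2*y - 47) + 12*y - 42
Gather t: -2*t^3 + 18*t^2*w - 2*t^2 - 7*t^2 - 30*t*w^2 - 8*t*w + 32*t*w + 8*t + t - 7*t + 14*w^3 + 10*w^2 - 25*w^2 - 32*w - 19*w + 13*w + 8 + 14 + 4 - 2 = -2*t^3 + t^2*(18*w - 9) + t*(-30*w^2 + 24*w + 2) + 14*w^3 - 15*w^2 - 38*w + 24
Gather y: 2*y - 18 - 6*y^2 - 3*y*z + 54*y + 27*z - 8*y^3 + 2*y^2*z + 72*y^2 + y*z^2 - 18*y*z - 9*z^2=-8*y^3 + y^2*(2*z + 66) + y*(z^2 - 21*z + 56) - 9*z^2 + 27*z - 18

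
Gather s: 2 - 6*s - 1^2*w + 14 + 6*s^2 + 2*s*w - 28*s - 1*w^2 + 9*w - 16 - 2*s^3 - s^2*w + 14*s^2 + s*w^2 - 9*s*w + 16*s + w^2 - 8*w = -2*s^3 + s^2*(20 - w) + s*(w^2 - 7*w - 18)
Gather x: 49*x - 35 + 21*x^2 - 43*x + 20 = 21*x^2 + 6*x - 15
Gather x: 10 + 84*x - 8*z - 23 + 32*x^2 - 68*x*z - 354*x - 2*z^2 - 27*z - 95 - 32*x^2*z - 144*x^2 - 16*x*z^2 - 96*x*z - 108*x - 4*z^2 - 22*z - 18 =x^2*(-32*z - 112) + x*(-16*z^2 - 164*z - 378) - 6*z^2 - 57*z - 126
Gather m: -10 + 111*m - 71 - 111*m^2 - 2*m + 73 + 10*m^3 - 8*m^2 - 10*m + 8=10*m^3 - 119*m^2 + 99*m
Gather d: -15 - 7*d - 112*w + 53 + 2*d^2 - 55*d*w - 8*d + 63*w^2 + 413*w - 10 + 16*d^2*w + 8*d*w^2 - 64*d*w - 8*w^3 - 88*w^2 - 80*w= d^2*(16*w + 2) + d*(8*w^2 - 119*w - 15) - 8*w^3 - 25*w^2 + 221*w + 28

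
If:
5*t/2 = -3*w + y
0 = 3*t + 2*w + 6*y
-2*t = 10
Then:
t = -5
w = 9/2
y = 1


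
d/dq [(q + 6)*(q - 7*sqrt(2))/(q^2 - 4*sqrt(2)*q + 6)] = (-2*(q + 6)*(q - 7*sqrt(2))*(q - 2*sqrt(2)) + (2*q - 7*sqrt(2) + 6)*(q^2 - 4*sqrt(2)*q + 6))/(q^2 - 4*sqrt(2)*q + 6)^2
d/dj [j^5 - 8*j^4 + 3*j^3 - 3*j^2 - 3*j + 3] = 5*j^4 - 32*j^3 + 9*j^2 - 6*j - 3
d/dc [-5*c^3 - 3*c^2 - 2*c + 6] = -15*c^2 - 6*c - 2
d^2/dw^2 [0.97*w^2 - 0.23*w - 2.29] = 1.94000000000000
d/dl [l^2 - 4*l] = 2*l - 4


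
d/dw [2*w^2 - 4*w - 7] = 4*w - 4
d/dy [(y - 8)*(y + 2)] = 2*y - 6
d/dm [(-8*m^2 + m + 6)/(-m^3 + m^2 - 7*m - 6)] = ((16*m - 1)*(m^3 - m^2 + 7*m + 6) + (-8*m^2 + m + 6)*(3*m^2 - 2*m + 7))/(m^3 - m^2 + 7*m + 6)^2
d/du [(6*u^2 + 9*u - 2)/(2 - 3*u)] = 6*(-3*u^2 + 4*u + 2)/(9*u^2 - 12*u + 4)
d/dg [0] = 0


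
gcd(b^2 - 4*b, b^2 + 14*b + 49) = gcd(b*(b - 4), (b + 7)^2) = 1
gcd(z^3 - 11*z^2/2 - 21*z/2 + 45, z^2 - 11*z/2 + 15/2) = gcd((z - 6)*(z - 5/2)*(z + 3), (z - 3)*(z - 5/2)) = z - 5/2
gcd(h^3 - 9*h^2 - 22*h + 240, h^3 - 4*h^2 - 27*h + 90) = h^2 - h - 30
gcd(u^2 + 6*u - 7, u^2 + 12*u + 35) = u + 7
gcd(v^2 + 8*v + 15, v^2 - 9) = v + 3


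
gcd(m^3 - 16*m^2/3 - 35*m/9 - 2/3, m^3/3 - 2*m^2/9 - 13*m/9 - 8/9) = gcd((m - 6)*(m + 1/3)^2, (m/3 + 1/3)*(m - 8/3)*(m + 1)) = 1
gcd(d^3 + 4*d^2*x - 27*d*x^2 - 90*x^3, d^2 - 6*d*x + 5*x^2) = -d + 5*x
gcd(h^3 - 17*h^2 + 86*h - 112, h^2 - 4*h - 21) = h - 7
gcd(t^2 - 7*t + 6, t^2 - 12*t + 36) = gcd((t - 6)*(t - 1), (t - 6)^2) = t - 6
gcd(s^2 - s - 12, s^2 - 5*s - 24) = s + 3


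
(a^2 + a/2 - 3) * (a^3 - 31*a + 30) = a^5 + a^4/2 - 34*a^3 + 29*a^2/2 + 108*a - 90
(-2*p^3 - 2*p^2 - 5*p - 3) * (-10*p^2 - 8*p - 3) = 20*p^5 + 36*p^4 + 72*p^3 + 76*p^2 + 39*p + 9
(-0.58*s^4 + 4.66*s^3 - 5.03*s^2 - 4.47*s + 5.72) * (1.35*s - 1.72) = -0.783*s^5 + 7.2886*s^4 - 14.8057*s^3 + 2.6171*s^2 + 15.4104*s - 9.8384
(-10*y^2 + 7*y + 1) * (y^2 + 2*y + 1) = -10*y^4 - 13*y^3 + 5*y^2 + 9*y + 1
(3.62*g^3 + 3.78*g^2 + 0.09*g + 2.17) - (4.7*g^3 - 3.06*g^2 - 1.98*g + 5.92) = -1.08*g^3 + 6.84*g^2 + 2.07*g - 3.75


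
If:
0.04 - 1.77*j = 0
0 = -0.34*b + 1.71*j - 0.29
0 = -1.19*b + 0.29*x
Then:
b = -0.74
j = 0.02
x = -3.03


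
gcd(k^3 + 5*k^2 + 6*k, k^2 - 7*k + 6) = 1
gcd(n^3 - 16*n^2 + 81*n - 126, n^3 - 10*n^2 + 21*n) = n^2 - 10*n + 21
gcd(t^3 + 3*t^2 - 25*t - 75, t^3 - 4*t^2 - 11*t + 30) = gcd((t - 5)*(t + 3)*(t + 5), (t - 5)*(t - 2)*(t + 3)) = t^2 - 2*t - 15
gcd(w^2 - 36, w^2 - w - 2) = 1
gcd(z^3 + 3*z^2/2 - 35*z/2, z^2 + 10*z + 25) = z + 5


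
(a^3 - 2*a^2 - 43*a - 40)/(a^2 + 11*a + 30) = (a^2 - 7*a - 8)/(a + 6)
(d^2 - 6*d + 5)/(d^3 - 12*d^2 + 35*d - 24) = (d - 5)/(d^2 - 11*d + 24)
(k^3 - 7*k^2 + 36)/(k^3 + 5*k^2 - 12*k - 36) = (k - 6)/(k + 6)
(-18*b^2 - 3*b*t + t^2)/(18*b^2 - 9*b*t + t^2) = (3*b + t)/(-3*b + t)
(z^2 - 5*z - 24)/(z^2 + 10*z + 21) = (z - 8)/(z + 7)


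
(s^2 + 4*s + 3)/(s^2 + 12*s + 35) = (s^2 + 4*s + 3)/(s^2 + 12*s + 35)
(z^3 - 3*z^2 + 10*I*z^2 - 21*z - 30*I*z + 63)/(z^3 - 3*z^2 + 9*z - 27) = (z + 7*I)/(z - 3*I)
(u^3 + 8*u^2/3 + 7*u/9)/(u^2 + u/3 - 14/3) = u*(3*u + 1)/(3*(u - 2))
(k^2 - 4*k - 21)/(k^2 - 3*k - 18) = (k - 7)/(k - 6)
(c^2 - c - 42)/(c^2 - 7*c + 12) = (c^2 - c - 42)/(c^2 - 7*c + 12)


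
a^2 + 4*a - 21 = (a - 3)*(a + 7)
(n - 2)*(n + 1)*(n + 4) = n^3 + 3*n^2 - 6*n - 8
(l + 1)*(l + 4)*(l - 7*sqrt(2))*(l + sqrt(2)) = l^4 - 6*sqrt(2)*l^3 + 5*l^3 - 30*sqrt(2)*l^2 - 10*l^2 - 70*l - 24*sqrt(2)*l - 56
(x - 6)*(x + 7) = x^2 + x - 42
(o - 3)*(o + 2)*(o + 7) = o^3 + 6*o^2 - 13*o - 42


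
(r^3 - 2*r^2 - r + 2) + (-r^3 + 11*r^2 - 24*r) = 9*r^2 - 25*r + 2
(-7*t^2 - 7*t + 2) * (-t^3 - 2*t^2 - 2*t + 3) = 7*t^5 + 21*t^4 + 26*t^3 - 11*t^2 - 25*t + 6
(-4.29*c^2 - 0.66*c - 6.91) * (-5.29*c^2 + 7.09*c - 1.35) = 22.6941*c^4 - 26.9247*c^3 + 37.666*c^2 - 48.1009*c + 9.3285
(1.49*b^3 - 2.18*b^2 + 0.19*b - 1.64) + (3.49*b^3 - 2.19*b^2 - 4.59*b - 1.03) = 4.98*b^3 - 4.37*b^2 - 4.4*b - 2.67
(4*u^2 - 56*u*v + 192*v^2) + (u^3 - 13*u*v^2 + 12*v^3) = u^3 + 4*u^2 - 13*u*v^2 - 56*u*v + 12*v^3 + 192*v^2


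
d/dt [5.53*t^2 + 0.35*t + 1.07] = 11.06*t + 0.35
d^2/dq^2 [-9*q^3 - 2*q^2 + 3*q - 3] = -54*q - 4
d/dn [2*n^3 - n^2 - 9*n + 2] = 6*n^2 - 2*n - 9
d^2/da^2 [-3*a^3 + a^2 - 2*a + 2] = 2 - 18*a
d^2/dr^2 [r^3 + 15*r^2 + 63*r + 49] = 6*r + 30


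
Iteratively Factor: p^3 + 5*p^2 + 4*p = (p + 4)*(p^2 + p) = p*(p + 4)*(p + 1)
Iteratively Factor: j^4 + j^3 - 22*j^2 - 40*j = (j - 5)*(j^3 + 6*j^2 + 8*j) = j*(j - 5)*(j^2 + 6*j + 8) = j*(j - 5)*(j + 2)*(j + 4)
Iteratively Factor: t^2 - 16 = (t - 4)*(t + 4)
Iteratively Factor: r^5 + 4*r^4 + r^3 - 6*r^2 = (r - 1)*(r^4 + 5*r^3 + 6*r^2) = r*(r - 1)*(r^3 + 5*r^2 + 6*r) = r*(r - 1)*(r + 3)*(r^2 + 2*r) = r^2*(r - 1)*(r + 3)*(r + 2)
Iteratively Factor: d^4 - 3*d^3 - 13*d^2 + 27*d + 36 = (d + 1)*(d^3 - 4*d^2 - 9*d + 36) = (d + 1)*(d + 3)*(d^2 - 7*d + 12) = (d - 4)*(d + 1)*(d + 3)*(d - 3)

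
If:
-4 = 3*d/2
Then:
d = -8/3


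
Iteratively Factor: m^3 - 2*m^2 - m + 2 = (m + 1)*(m^2 - 3*m + 2) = (m - 2)*(m + 1)*(m - 1)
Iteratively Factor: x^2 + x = (x + 1)*(x)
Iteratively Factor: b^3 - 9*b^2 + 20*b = (b - 5)*(b^2 - 4*b) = b*(b - 5)*(b - 4)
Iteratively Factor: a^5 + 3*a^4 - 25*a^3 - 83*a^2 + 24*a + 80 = (a - 1)*(a^4 + 4*a^3 - 21*a^2 - 104*a - 80) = (a - 1)*(a + 1)*(a^3 + 3*a^2 - 24*a - 80) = (a - 1)*(a + 1)*(a + 4)*(a^2 - a - 20) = (a - 5)*(a - 1)*(a + 1)*(a + 4)*(a + 4)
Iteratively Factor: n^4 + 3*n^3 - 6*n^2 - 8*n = (n)*(n^3 + 3*n^2 - 6*n - 8) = n*(n - 2)*(n^2 + 5*n + 4) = n*(n - 2)*(n + 1)*(n + 4)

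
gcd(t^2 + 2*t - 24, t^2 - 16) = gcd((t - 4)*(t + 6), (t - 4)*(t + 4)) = t - 4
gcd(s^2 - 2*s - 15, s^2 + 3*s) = s + 3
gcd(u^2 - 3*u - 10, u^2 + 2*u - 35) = u - 5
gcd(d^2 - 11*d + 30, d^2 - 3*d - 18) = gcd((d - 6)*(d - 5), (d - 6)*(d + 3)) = d - 6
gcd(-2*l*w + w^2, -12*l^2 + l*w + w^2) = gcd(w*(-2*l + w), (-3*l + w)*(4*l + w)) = 1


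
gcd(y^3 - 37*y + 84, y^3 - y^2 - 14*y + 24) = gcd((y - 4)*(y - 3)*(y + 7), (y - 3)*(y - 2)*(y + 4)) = y - 3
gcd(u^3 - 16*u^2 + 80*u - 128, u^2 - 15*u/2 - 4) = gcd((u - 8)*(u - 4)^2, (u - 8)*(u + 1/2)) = u - 8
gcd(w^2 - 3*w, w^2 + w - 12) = w - 3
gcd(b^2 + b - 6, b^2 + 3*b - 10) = b - 2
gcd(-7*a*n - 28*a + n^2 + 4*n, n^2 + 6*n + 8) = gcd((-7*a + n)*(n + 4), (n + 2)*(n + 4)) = n + 4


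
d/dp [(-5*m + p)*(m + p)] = -4*m + 2*p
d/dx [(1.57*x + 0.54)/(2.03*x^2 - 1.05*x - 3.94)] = (3.1871*x^2 - 1.6485*x - (1.57*x + 0.54)*(4.06*x - 1.05) - 6.1858)/(-2.03*x^2 + 1.05*x + 3.94)^2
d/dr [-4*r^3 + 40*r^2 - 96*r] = -12*r^2 + 80*r - 96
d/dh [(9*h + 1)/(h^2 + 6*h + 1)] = (-9*h^2 - 2*h + 3)/(h^4 + 12*h^3 + 38*h^2 + 12*h + 1)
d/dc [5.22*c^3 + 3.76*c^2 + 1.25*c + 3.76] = 15.66*c^2 + 7.52*c + 1.25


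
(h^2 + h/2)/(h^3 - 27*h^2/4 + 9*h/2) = 2*(2*h + 1)/(4*h^2 - 27*h + 18)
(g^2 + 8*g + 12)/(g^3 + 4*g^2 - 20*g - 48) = 1/(g - 4)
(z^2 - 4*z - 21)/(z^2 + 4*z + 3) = (z - 7)/(z + 1)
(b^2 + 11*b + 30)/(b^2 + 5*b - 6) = (b + 5)/(b - 1)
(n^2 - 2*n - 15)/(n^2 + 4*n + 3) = (n - 5)/(n + 1)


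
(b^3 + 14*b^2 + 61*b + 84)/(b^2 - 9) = (b^2 + 11*b + 28)/(b - 3)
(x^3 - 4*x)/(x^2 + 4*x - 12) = x*(x + 2)/(x + 6)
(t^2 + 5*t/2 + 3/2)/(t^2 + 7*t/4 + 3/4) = 2*(2*t + 3)/(4*t + 3)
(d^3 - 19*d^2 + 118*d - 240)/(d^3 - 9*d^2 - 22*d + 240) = (d - 5)/(d + 5)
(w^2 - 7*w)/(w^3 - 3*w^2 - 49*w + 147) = w/(w^2 + 4*w - 21)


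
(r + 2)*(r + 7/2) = r^2 + 11*r/2 + 7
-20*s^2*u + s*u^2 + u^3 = u*(-4*s + u)*(5*s + u)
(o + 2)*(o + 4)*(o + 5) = o^3 + 11*o^2 + 38*o + 40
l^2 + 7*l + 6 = (l + 1)*(l + 6)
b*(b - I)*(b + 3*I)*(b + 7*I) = b^4 + 9*I*b^3 - 11*b^2 + 21*I*b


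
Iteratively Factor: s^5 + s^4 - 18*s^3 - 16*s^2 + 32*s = (s - 1)*(s^4 + 2*s^3 - 16*s^2 - 32*s) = (s - 1)*(s + 2)*(s^3 - 16*s) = (s - 1)*(s + 2)*(s + 4)*(s^2 - 4*s) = (s - 4)*(s - 1)*(s + 2)*(s + 4)*(s)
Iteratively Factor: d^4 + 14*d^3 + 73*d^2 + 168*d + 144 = (d + 3)*(d^3 + 11*d^2 + 40*d + 48) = (d + 3)*(d + 4)*(d^2 + 7*d + 12) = (d + 3)^2*(d + 4)*(d + 4)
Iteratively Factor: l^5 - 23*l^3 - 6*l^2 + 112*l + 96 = (l - 4)*(l^4 + 4*l^3 - 7*l^2 - 34*l - 24) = (l - 4)*(l + 1)*(l^3 + 3*l^2 - 10*l - 24) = (l - 4)*(l + 1)*(l + 2)*(l^2 + l - 12) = (l - 4)*(l + 1)*(l + 2)*(l + 4)*(l - 3)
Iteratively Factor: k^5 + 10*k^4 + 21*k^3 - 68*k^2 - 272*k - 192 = (k + 4)*(k^4 + 6*k^3 - 3*k^2 - 56*k - 48) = (k + 1)*(k + 4)*(k^3 + 5*k^2 - 8*k - 48) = (k + 1)*(k + 4)^2*(k^2 + k - 12) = (k + 1)*(k + 4)^3*(k - 3)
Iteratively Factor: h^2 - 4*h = (h - 4)*(h)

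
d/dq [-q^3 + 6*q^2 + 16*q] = -3*q^2 + 12*q + 16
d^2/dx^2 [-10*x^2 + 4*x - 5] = -20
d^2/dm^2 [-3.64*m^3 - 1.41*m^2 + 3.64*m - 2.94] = -21.84*m - 2.82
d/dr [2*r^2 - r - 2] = 4*r - 1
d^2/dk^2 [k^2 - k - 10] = 2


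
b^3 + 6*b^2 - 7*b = b*(b - 1)*(b + 7)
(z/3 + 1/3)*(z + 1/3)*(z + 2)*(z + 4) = z^4/3 + 22*z^3/9 + 49*z^2/9 + 38*z/9 + 8/9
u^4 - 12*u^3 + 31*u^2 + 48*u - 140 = (u - 7)*(u - 5)*(u - 2)*(u + 2)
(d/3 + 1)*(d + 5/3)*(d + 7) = d^3/3 + 35*d^2/9 + 113*d/9 + 35/3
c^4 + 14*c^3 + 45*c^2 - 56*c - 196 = (c - 2)*(c + 2)*(c + 7)^2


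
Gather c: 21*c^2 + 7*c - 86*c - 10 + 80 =21*c^2 - 79*c + 70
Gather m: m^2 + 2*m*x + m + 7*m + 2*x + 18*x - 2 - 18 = m^2 + m*(2*x + 8) + 20*x - 20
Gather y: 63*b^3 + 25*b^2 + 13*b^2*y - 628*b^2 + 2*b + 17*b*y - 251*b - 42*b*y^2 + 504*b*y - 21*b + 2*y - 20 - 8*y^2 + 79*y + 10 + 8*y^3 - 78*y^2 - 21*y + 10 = 63*b^3 - 603*b^2 - 270*b + 8*y^3 + y^2*(-42*b - 86) + y*(13*b^2 + 521*b + 60)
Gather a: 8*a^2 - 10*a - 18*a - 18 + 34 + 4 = 8*a^2 - 28*a + 20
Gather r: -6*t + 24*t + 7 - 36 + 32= 18*t + 3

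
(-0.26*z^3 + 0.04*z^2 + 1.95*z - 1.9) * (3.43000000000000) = -0.8918*z^3 + 0.1372*z^2 + 6.6885*z - 6.517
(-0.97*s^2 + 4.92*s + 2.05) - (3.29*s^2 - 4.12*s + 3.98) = -4.26*s^2 + 9.04*s - 1.93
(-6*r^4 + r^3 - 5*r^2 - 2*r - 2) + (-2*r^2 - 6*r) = -6*r^4 + r^3 - 7*r^2 - 8*r - 2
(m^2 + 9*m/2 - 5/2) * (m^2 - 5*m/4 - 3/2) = m^4 + 13*m^3/4 - 77*m^2/8 - 29*m/8 + 15/4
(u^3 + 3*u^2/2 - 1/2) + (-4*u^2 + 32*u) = u^3 - 5*u^2/2 + 32*u - 1/2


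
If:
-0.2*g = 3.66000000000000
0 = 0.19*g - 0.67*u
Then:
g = -18.30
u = -5.19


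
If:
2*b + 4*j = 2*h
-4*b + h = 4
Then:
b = 2*j/3 - 4/3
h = 8*j/3 - 4/3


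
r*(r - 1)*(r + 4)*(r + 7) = r^4 + 10*r^3 + 17*r^2 - 28*r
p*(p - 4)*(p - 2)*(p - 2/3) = p^4 - 20*p^3/3 + 12*p^2 - 16*p/3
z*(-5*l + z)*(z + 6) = -5*l*z^2 - 30*l*z + z^3 + 6*z^2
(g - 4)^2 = g^2 - 8*g + 16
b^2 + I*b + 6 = (b - 2*I)*(b + 3*I)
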